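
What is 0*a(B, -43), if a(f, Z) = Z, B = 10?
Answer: 0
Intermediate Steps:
0*a(B, -43) = 0*(-43) = 0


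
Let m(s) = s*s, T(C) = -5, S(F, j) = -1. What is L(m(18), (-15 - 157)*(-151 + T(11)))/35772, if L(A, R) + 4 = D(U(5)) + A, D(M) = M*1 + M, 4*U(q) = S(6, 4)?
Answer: 213/23848 ≈ 0.0089316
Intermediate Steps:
U(q) = -1/4 (U(q) = (1/4)*(-1) = -1/4)
D(M) = 2*M (D(M) = M + M = 2*M)
m(s) = s**2
L(A, R) = -9/2 + A (L(A, R) = -4 + (2*(-1/4) + A) = -4 + (-1/2 + A) = -9/2 + A)
L(m(18), (-15 - 157)*(-151 + T(11)))/35772 = (-9/2 + 18**2)/35772 = (-9/2 + 324)*(1/35772) = (639/2)*(1/35772) = 213/23848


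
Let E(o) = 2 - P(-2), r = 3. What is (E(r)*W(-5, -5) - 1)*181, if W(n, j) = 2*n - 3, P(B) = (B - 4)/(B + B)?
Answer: -2715/2 ≈ -1357.5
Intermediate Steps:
P(B) = (-4 + B)/(2*B) (P(B) = (-4 + B)/((2*B)) = (-4 + B)*(1/(2*B)) = (-4 + B)/(2*B))
E(o) = ½ (E(o) = 2 - (-4 - 2)/(2*(-2)) = 2 - (-1)*(-6)/(2*2) = 2 - 1*3/2 = 2 - 3/2 = ½)
W(n, j) = -3 + 2*n
(E(r)*W(-5, -5) - 1)*181 = ((-3 + 2*(-5))/2 - 1)*181 = ((-3 - 10)/2 - 1)*181 = ((½)*(-13) - 1)*181 = (-13/2 - 1)*181 = -15/2*181 = -2715/2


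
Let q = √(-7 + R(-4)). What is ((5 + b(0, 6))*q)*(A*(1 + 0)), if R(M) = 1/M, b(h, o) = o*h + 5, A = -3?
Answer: -15*I*√29 ≈ -80.777*I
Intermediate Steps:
b(h, o) = 5 + h*o (b(h, o) = h*o + 5 = 5 + h*o)
R(M) = 1/M
q = I*√29/2 (q = √(-7 + 1/(-4)) = √(-7 - ¼) = √(-29/4) = I*√29/2 ≈ 2.6926*I)
((5 + b(0, 6))*q)*(A*(1 + 0)) = ((5 + (5 + 0*6))*(I*√29/2))*(-3*(1 + 0)) = ((5 + (5 + 0))*(I*√29/2))*(-3*1) = ((5 + 5)*(I*√29/2))*(-3) = (10*(I*√29/2))*(-3) = (5*I*√29)*(-3) = -15*I*√29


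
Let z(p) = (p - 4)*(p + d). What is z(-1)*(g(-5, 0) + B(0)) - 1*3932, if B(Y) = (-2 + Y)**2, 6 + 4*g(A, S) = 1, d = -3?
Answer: -3877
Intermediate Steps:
g(A, S) = -5/4 (g(A, S) = -3/2 + (1/4)*1 = -3/2 + 1/4 = -5/4)
z(p) = (-4 + p)*(-3 + p) (z(p) = (p - 4)*(p - 3) = (-4 + p)*(-3 + p))
z(-1)*(g(-5, 0) + B(0)) - 1*3932 = (12 + (-1)**2 - 7*(-1))*(-5/4 + (-2 + 0)**2) - 1*3932 = (12 + 1 + 7)*(-5/4 + (-2)**2) - 3932 = 20*(-5/4 + 4) - 3932 = 20*(11/4) - 3932 = 55 - 3932 = -3877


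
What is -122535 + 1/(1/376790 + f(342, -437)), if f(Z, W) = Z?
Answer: -15790126972045/128862181 ≈ -1.2254e+5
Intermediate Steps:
-122535 + 1/(1/376790 + f(342, -437)) = -122535 + 1/(1/376790 + 342) = -122535 + 1/(128862181/376790) = -122535 + 376790/128862181 = -15790126972045/128862181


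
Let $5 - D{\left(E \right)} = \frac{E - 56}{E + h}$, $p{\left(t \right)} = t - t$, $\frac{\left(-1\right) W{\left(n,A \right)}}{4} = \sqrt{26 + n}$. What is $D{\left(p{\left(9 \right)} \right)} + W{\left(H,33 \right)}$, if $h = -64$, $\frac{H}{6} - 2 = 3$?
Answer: $\frac{33}{8} - 8 \sqrt{14} \approx -25.808$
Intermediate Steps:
$H = 30$ ($H = 12 + 6 \cdot 3 = 12 + 18 = 30$)
$W{\left(n,A \right)} = - 4 \sqrt{26 + n}$
$p{\left(t \right)} = 0$
$D{\left(E \right)} = 5 - \frac{-56 + E}{-64 + E}$ ($D{\left(E \right)} = 5 - \frac{E - 56}{E - 64} = 5 - \frac{-56 + E}{-64 + E}$)
$D{\left(p{\left(9 \right)} \right)} + W{\left(H,33 \right)} = \frac{4 \left(-66 + 0\right)}{-64 + 0} - 4 \sqrt{26 + 30} = 4 \frac{1}{-64} \left(-66\right) - 4 \sqrt{56} = 4 \left(- \frac{1}{64}\right) \left(-66\right) - 4 \cdot 2 \sqrt{14} = \frac{33}{8} - 8 \sqrt{14}$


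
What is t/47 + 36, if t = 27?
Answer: 1719/47 ≈ 36.574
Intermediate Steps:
t/47 + 36 = 27/47 + 36 = 1719/47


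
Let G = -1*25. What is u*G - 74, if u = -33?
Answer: 751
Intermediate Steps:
G = -25
u*G - 74 = -33*(-25) - 74 = 825 - 74 = 751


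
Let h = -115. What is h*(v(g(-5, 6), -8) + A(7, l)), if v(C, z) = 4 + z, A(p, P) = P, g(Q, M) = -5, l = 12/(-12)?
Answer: 575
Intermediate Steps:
l = -1 (l = 12*(-1/12) = -1)
h*(v(g(-5, 6), -8) + A(7, l)) = -115*((4 - 8) - 1) = -115*(-4 - 1) = -115*(-5) = 575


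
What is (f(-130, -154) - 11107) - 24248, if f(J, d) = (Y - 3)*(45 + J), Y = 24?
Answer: -37140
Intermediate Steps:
f(J, d) = 945 + 21*J (f(J, d) = (24 - 3)*(45 + J) = 21*(45 + J) = 945 + 21*J)
(f(-130, -154) - 11107) - 24248 = ((945 + 21*(-130)) - 11107) - 24248 = ((945 - 2730) - 11107) - 24248 = (-1785 - 11107) - 24248 = -12892 - 24248 = -37140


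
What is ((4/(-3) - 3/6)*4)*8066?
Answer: -177452/3 ≈ -59151.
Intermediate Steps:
((4/(-3) - 3/6)*4)*8066 = ((4*(-1/3) - 3*1/6)*4)*8066 = ((-4/3 - 1/2)*4)*8066 = -11/6*4*8066 = -22/3*8066 = -177452/3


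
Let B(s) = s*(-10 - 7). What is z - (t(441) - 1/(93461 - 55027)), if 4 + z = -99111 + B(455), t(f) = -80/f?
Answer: -1811039673739/16949394 ≈ -1.0685e+5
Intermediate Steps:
B(s) = -17*s (B(s) = s*(-17) = -17*s)
z = -106850 (z = -4 + (-99111 - 17*455) = -4 + (-99111 - 7735) = -4 - 106846 = -106850)
z - (t(441) - 1/(93461 - 55027)) = -106850 - (-80/441 - 1/(93461 - 55027)) = -106850 - (-80*1/441 - 1/38434) = -106850 - (-80/441 - 1*1/38434) = -106850 - (-80/441 - 1/38434) = -106850 - 1*(-3075161/16949394) = -106850 + 3075161/16949394 = -1811039673739/16949394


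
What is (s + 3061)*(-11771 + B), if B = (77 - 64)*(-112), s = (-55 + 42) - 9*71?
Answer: -31863843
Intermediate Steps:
s = -652 (s = -13 - 639 = -652)
B = -1456 (B = 13*(-112) = -1456)
(s + 3061)*(-11771 + B) = (-652 + 3061)*(-11771 - 1456) = 2409*(-13227) = -31863843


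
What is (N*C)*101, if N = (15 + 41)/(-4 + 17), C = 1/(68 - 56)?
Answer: 1414/39 ≈ 36.256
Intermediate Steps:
C = 1/12 ≈ 0.083333
N = 56/13 ≈ 4.3077
(N*C)*101 = ((56/13)*(1/12))*101 = (14/39)*101 = 1414/39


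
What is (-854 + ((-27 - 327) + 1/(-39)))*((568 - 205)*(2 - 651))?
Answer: 3699736777/13 ≈ 2.8460e+8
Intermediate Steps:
(-854 + ((-27 - 327) + 1/(-39)))*((568 - 205)*(2 - 651)) = (-854 + (-354 - 1/39))*(363*(-649)) = (-854 - 13807/39)*(-235587) = -47113/39*(-235587) = 3699736777/13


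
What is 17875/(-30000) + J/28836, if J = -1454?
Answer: -372709/576720 ≈ -0.64626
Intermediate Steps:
17875/(-30000) + J/28836 = 17875/(-30000) - 1454/28836 = 17875*(-1/30000) - 1454*1/28836 = -143/240 - 727/14418 = -372709/576720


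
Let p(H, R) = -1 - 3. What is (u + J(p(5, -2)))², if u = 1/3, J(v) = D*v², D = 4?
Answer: 37249/9 ≈ 4138.8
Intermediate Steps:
p(H, R) = -4
J(v) = 4*v²
u = ⅓ ≈ 0.33333
(u + J(p(5, -2)))² = (⅓ + 4*(-4)²)² = (⅓ + 4*16)² = (⅓ + 64)² = (193/3)² = 37249/9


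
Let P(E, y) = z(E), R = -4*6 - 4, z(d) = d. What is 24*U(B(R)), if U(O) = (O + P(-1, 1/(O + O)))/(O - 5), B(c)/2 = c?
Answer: 1368/61 ≈ 22.426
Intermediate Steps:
R = -28 (R = -24 - 4 = -28)
B(c) = 2*c
P(E, y) = E
U(O) = (-1 + O)/(-5 + O) (U(O) = (O - 1)/(O - 5) = (-1 + O)/(-5 + O))
24*U(B(R)) = 24*((-1 + 2*(-28))/(-5 + 2*(-28))) = 24*((-1 - 56)/(-5 - 56)) = 24*(-57/(-61)) = 24*(-1/61*(-57)) = 24*(57/61) = 1368/61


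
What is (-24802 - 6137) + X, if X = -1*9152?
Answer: -40091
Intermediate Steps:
X = -9152
(-24802 - 6137) + X = (-24802 - 6137) - 9152 = -30939 - 9152 = -40091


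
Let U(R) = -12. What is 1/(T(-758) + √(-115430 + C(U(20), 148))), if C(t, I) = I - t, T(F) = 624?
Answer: 312/252323 - I*√115270/504646 ≈ 0.0012365 - 0.00067278*I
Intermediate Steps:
1/(T(-758) + √(-115430 + C(U(20), 148))) = 1/(624 + √(-115430 + (148 - 1*(-12)))) = 1/(624 + √(-115430 + (148 + 12))) = 1/(624 + √(-115430 + 160)) = 1/(624 + √(-115270)) = 1/(624 + I*√115270)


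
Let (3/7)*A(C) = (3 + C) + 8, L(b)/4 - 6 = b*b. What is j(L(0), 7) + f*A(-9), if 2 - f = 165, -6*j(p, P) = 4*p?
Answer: -2330/3 ≈ -776.67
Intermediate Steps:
L(b) = 24 + 4*b**2 (L(b) = 24 + 4*(b*b) = 24 + 4*b**2)
j(p, P) = -2*p/3
f = -163 (f = 2 - 1*165 = 2 - 165 = -163)
A(C) = 77/3 + 7*C/3 (A(C) = 7*((3 + C) + 8)/3 = 7*(11 + C)/3 = 77/3 + 7*C/3)
j(L(0), 7) + f*A(-9) = -2*(24 + 4*0**2)/3 - 163*(77/3 + (7/3)*(-9)) = -2*(24 + 4*0)/3 - 163*(77/3 - 21) = -2*(24 + 0)/3 - 163*14/3 = -2/3*24 - 2282/3 = -16 - 2282/3 = -2330/3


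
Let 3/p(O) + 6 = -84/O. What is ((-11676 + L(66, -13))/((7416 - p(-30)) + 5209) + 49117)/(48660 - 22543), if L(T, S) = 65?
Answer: 202493571/107673995 ≈ 1.8806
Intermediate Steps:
p(O) = 3/(-6 - 84/O)
((-11676 + L(66, -13))/((7416 - p(-30)) + 5209) + 49117)/(48660 - 22543) = ((-11676 + 65)/((7416 - (-1)*(-30)/(28 + 2*(-30))) + 5209) + 49117)/(48660 - 22543) = (-11611/((7416 - (-1)*(-30)/(28 - 60)) + 5209) + 49117)/26117 = (-11611/((7416 - (-1)*(-30)/(-32)) + 5209) + 49117)*(1/26117) = (-11611/((7416 - (-1)*(-30)*(-1)/32) + 5209) + 49117)*(1/26117) = (-11611/((7416 - 1*(-15/16)) + 5209) + 49117)*(1/26117) = (-11611/((7416 + 15/16) + 5209) + 49117)*(1/26117) = (-11611/(118671/16 + 5209) + 49117)*(1/26117) = (-11611/202015/16 + 49117)*(1/26117) = (-11611*16/202015 + 49117)*(1/26117) = (-185776/202015 + 49117)*(1/26117) = (9922184979/202015)*(1/26117) = 202493571/107673995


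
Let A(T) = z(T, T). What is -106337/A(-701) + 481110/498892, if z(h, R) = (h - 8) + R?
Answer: 6716130463/87929715 ≈ 76.381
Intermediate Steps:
z(h, R) = -8 + R + h (z(h, R) = (-8 + h) + R = -8 + R + h)
A(T) = -8 + 2*T (A(T) = -8 + T + T = -8 + 2*T)
-106337/A(-701) + 481110/498892 = -106337/(-8 + 2*(-701)) + 481110/498892 = -106337/(-8 - 1402) + 481110*(1/498892) = -106337/(-1410) + 240555/249446 = -106337*(-1/1410) + 240555/249446 = 106337/1410 + 240555/249446 = 6716130463/87929715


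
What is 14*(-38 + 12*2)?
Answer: -196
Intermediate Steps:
14*(-38 + 12*2) = 14*(-38 + 24) = 14*(-14) = -196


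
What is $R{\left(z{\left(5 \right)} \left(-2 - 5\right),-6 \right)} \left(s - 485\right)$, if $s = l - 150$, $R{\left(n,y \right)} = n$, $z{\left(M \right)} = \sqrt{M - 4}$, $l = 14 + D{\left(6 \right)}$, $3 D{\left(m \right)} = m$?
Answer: $4333$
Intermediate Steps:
$D{\left(m \right)} = \frac{m}{3}$
$l = 16$ ($l = 14 + \frac{1}{3} \cdot 6 = 14 + 2 = 16$)
$z{\left(M \right)} = \sqrt{-4 + M}$
$s = -134$ ($s = 16 - 150 = -134$)
$R{\left(z{\left(5 \right)} \left(-2 - 5\right),-6 \right)} \left(s - 485\right) = \sqrt{-4 + 5} \left(-2 - 5\right) \left(-134 - 485\right) = \sqrt{1} \left(-7\right) \left(-619\right) = 1 \left(-7\right) \left(-619\right) = \left(-7\right) \left(-619\right) = 4333$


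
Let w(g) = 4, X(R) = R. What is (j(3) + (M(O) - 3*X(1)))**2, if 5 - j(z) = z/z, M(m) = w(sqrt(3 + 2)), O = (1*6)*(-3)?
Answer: 25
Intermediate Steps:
O = -18 (O = 6*(-3) = -18)
M(m) = 4
j(z) = 4 (j(z) = 5 - z/z = 5 - 1*1 = 5 - 1 = 4)
(j(3) + (M(O) - 3*X(1)))**2 = (4 + (4 - 3*1))**2 = (4 + (4 - 3))**2 = (4 + 1)**2 = 5**2 = 25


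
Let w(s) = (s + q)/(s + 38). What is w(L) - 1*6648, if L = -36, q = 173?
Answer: -13159/2 ≈ -6579.5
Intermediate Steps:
w(s) = (173 + s)/(38 + s) (w(s) = (s + 173)/(s + 38) = (173 + s)/(38 + s))
w(L) - 1*6648 = (173 - 36)/(38 - 36) - 1*6648 = 137/2 - 6648 = -13159/2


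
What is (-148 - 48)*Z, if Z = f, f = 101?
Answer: -19796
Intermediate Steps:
Z = 101
(-148 - 48)*Z = (-148 - 48)*101 = -196*101 = -19796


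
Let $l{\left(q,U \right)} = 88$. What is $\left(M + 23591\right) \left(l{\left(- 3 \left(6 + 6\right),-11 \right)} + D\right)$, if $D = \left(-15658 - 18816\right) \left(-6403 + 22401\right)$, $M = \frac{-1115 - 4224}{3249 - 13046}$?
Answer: $- \frac{127469649423940824}{9797} \approx -1.3011 \cdot 10^{13}$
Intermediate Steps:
$M = \frac{5339}{9797}$ ($M = - \frac{5339}{-9797} = \left(-5339\right) \left(- \frac{1}{9797}\right) = \frac{5339}{9797} \approx 0.54496$)
$D = -551515052$ ($D = \left(-34474\right) 15998 = -551515052$)
$\left(M + 23591\right) \left(l{\left(- 3 \left(6 + 6\right),-11 \right)} + D\right) = \left(\frac{5339}{9797} + 23591\right) \left(88 - 551515052\right) = \frac{231126366}{9797} \left(-551514964\right) = - \frac{127469649423940824}{9797}$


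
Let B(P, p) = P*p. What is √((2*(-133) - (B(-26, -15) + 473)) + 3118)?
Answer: 3*√221 ≈ 44.598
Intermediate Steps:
√((2*(-133) - (B(-26, -15) + 473)) + 3118) = √((2*(-133) - (-26*(-15) + 473)) + 3118) = √((-266 - (390 + 473)) + 3118) = √((-266 - 1*863) + 3118) = √((-266 - 863) + 3118) = √(-1129 + 3118) = √1989 = 3*√221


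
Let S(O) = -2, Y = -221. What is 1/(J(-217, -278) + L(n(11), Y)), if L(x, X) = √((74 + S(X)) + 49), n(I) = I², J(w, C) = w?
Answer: -1/206 ≈ -0.0048544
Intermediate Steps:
L(x, X) = 11 (L(x, X) = √((74 - 2) + 49) = √(72 + 49) = √121 = 11)
1/(J(-217, -278) + L(n(11), Y)) = 1/(-217 + 11) = 1/(-206) = -1/206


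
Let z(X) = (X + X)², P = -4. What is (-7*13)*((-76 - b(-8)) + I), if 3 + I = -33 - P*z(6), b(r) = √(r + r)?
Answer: -42224 + 364*I ≈ -42224.0 + 364.0*I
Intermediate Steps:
z(X) = 4*X² (z(X) = (2*X)² = 4*X²)
b(r) = √2*√r (b(r) = √(2*r) = √2*√r)
I = 540 (I = -3 + (-33 - (-4)*4*6²) = -3 + (-33 - (-4)*4*36) = -3 + (-33 - (-4)*144) = -3 + (-33 - 1*(-576)) = -3 + (-33 + 576) = -3 + 543 = 540)
(-7*13)*((-76 - b(-8)) + I) = (-7*13)*((-76 - √2*√(-8)) + 540) = -91*((-76 - √2*2*I*√2) + 540) = -91*((-76 - 4*I) + 540) = -91*(464 - 4*I) = -42224 + 364*I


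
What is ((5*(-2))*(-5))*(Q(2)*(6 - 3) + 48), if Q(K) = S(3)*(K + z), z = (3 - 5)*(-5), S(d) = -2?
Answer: -1200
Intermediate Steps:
z = 10 (z = -2*(-5) = 10)
Q(K) = -20 - 2*K (Q(K) = -2*(K + 10) = -2*(10 + K) = -20 - 2*K)
((5*(-2))*(-5))*(Q(2)*(6 - 3) + 48) = ((5*(-2))*(-5))*((-20 - 2*2)*(6 - 3) + 48) = (-10*(-5))*((-20 - 4)*3 + 48) = 50*(-24*3 + 48) = 50*(-72 + 48) = 50*(-24) = -1200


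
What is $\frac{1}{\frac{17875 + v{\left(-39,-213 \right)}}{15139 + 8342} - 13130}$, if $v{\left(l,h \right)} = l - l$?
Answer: $- \frac{23481}{308287655} \approx -7.6166 \cdot 10^{-5}$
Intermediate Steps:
$v{\left(l,h \right)} = 0$
$\frac{1}{\frac{17875 + v{\left(-39,-213 \right)}}{15139 + 8342} - 13130} = \frac{1}{\frac{17875 + 0}{15139 + 8342} - 13130} = \frac{1}{\frac{17875}{23481} - 13130} = \frac{1}{- \frac{308287655}{23481}} = - \frac{23481}{308287655}$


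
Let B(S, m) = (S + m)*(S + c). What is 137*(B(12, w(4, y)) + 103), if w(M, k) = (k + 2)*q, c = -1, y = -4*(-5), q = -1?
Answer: -959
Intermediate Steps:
y = 20
w(M, k) = -2 - k (w(M, k) = (k + 2)*(-1) = (2 + k)*(-1) = -2 - k)
B(S, m) = (-1 + S)*(S + m) (B(S, m) = (S + m)*(S - 1) = (S + m)*(-1 + S) = (-1 + S)*(S + m))
137*(B(12, w(4, y)) + 103) = 137*((12² - 1*12 - (-2 - 1*20) + 12*(-2 - 1*20)) + 103) = 137*((144 - 12 - (-2 - 20) + 12*(-2 - 20)) + 103) = 137*((144 - 12 - 1*(-22) + 12*(-22)) + 103) = 137*((144 - 12 + 22 - 264) + 103) = 137*(-110 + 103) = 137*(-7) = -959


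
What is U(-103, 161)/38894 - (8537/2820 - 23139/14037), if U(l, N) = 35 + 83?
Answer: -353039506441/256598886660 ≈ -1.3758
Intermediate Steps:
U(l, N) = 118
U(-103, 161)/38894 - (8537/2820 - 23139/14037) = 118/38894 - (8537/2820 - 23139/14037) = 118*(1/38894) - (8537*(1/2820) - 23139*1/14037) = 59/19447 - (8537/2820 - 7713/4679) = 59/19447 - 1*18193963/13194780 = 59/19447 - 18193963/13194780 = -353039506441/256598886660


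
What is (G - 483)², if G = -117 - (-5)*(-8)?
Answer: 409600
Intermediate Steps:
G = -157 (G = -117 - 1*40 = -117 - 40 = -157)
(G - 483)² = (-157 - 483)² = (-640)² = 409600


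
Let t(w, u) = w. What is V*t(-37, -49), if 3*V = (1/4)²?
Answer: -37/48 ≈ -0.77083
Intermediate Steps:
V = 1/48 (V = (1/4)²/3 = (¼)²/3 = (⅓)*(1/16) = 1/48 ≈ 0.020833)
V*t(-37, -49) = (1/48)*(-37) = -37/48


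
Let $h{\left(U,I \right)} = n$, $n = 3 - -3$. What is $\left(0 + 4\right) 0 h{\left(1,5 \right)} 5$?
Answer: $0$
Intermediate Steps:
$n = 6$ ($n = 3 + 3 = 6$)
$h{\left(U,I \right)} = 6$
$\left(0 + 4\right) 0 h{\left(1,5 \right)} 5 = \left(0 + 4\right) 0 \cdot 6 \cdot 5 = 4 \cdot 0 \cdot 6 \cdot 5 = 0 \cdot 6 \cdot 5 = 0 \cdot 5 = 0$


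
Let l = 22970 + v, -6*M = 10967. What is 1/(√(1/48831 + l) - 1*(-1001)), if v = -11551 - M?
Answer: 32586554/32187903141 - √14038502742802/32187903141 ≈ 0.00089598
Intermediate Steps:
M = -10967/6 (M = -⅙*10967 = -10967/6 ≈ -1827.8)
v = -58339/6 (v = -11551 - 1*(-10967/6) = -11551 + 10967/6 = -58339/6 ≈ -9723.2)
l = 79481/6 (l = 22970 - 58339/6 = 79481/6 ≈ 13247.)
1/(√(1/48831 + l) - 1*(-1001)) = 1/(√(1/48831 + 79481/6) - 1*(-1001)) = 1/(√(1/48831 + 79481/6) + 1001) = 1/(√(431237413/32554) + 1001) = 1/(√14038502742802/32554 + 1001) = 1/(1001 + √14038502742802/32554)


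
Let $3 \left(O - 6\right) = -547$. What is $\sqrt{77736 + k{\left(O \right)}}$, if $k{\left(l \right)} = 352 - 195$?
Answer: $\sqrt{77893} \approx 279.09$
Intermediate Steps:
$O = - \frac{529}{3}$ ($O = 6 + \frac{1}{3} \left(-547\right) = 6 - \frac{547}{3} = - \frac{529}{3} \approx -176.33$)
$k{\left(l \right)} = 157$
$\sqrt{77736 + k{\left(O \right)}} = \sqrt{77736 + 157} = \sqrt{77893}$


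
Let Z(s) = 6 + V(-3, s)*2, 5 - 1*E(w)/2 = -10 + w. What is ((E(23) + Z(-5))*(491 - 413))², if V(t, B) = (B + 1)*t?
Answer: 1192464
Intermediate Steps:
E(w) = 30 - 2*w (E(w) = 10 - 2*(-10 + w) = 10 + (20 - 2*w) = 30 - 2*w)
V(t, B) = t*(1 + B) (V(t, B) = (1 + B)*t = t*(1 + B))
Z(s) = -6*s (Z(s) = 6 - 3*(1 + s)*2 = 6 + (-3 - 3*s)*2 = 6 + (-6 - 6*s) = -6*s)
((E(23) + Z(-5))*(491 - 413))² = (((30 - 2*23) - 6*(-5))*(491 - 413))² = (((30 - 46) + 30)*78)² = ((-16 + 30)*78)² = (14*78)² = 1092² = 1192464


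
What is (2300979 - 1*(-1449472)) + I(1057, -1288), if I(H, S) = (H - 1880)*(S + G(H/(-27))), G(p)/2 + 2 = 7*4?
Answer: 4767679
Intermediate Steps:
G(p) = 52 (G(p) = -4 + 2*(7*4) = -4 + 2*28 = -4 + 56 = 52)
I(H, S) = (-1880 + H)*(52 + S) (I(H, S) = (H - 1880)*(S + 52) = (-1880 + H)*(52 + S))
(2300979 - 1*(-1449472)) + I(1057, -1288) = (2300979 - 1*(-1449472)) + (-97760 - 1880*(-1288) + 52*1057 + 1057*(-1288)) = (2300979 + 1449472) + (-97760 + 2421440 + 54964 - 1361416) = 3750451 + 1017228 = 4767679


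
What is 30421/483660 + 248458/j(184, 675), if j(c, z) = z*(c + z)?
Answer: 3062401169/6231959100 ≈ 0.49140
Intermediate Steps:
30421/483660 + 248458/j(184, 675) = 30421/483660 + 248458/((675*(184 + 675))) = 30421*(1/483660) + 248458/((675*859)) = 30421/483660 + 248458/579825 = 3062401169/6231959100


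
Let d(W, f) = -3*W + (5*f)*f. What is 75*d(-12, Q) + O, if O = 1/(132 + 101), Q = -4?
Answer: 2027101/233 ≈ 8700.0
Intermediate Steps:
d(W, f) = -3*W + 5*f²
O = 1/233 ≈ 0.0042918
75*d(-12, Q) + O = 75*(-3*(-12) + 5*(-4)²) + 1/233 = 75*(36 + 5*16) + 1/233 = 75*(36 + 80) + 1/233 = 75*116 + 1/233 = 8700 + 1/233 = 2027101/233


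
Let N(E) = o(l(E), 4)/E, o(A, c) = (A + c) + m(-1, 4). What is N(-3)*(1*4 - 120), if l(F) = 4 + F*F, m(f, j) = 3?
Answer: 2320/3 ≈ 773.33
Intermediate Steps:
l(F) = 4 + F**2
o(A, c) = 3 + A + c (o(A, c) = (A + c) + 3 = 3 + A + c)
N(E) = (11 + E**2)/E (N(E) = (3 + (4 + E**2) + 4)/E = (11 + E**2)/E)
N(-3)*(1*4 - 120) = (-3 + 11/(-3))*(1*4 - 120) = (-3 + 11*(-1/3))*(4 - 120) = (-3 - 11/3)*(-116) = -20/3*(-116) = 2320/3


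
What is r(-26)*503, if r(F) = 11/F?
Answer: -5533/26 ≈ -212.81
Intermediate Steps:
r(-26)*503 = (11/(-26))*503 = (11*(-1/26))*503 = -11/26*503 = -5533/26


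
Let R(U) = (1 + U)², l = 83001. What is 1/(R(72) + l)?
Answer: 1/88330 ≈ 1.1321e-5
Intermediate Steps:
1/(R(72) + l) = 1/((1 + 72)² + 83001) = 1/(73² + 83001) = 1/(5329 + 83001) = 1/88330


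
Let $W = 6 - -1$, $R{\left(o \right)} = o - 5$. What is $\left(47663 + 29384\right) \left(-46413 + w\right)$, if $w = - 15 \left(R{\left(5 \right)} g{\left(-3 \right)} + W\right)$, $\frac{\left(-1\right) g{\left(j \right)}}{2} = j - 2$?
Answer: $-3584072346$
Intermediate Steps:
$g{\left(j \right)} = 4 - 2 j$ ($g{\left(j \right)} = - 2 \left(j - 2\right) = - 2 \left(-2 + j\right) = 4 - 2 j$)
$R{\left(o \right)} = -5 + o$ ($R{\left(o \right)} = o - 5 = -5 + o$)
$W = 7$ ($W = 6 + 1 = 7$)
$w = -105$ ($w = - 15 \left(\left(-5 + 5\right) \left(4 - -6\right) + 7\right) = - 15 \left(0 \left(4 + 6\right) + 7\right) = - 15 \left(0 \cdot 10 + 7\right) = - 15 \left(0 + 7\right) = \left(-15\right) 7 = -105$)
$\left(47663 + 29384\right) \left(-46413 + w\right) = \left(47663 + 29384\right) \left(-46413 - 105\right) = 77047 \left(-46518\right) = -3584072346$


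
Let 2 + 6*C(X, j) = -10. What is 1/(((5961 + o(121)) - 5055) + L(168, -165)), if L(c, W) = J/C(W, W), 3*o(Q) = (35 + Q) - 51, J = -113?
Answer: 2/1995 ≈ 0.0010025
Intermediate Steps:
C(X, j) = -2 (C(X, j) = -⅓ + (⅙)*(-10) = -⅓ - 5/3 = -2)
o(Q) = -16/3 + Q/3 (o(Q) = ((35 + Q) - 51)/3 = (-16 + Q)/3 = -16/3 + Q/3)
L(c, W) = 113/2 (L(c, W) = -113/(-2) = -113*(-½) = 113/2)
1/(((5961 + o(121)) - 5055) + L(168, -165)) = 1/(((5961 + (-16/3 + (⅓)*121)) - 5055) + 113/2) = 1/(((5961 + (-16/3 + 121/3)) - 5055) + 113/2) = 1/(((5961 + 35) - 5055) + 113/2) = 1/((5996 - 5055) + 113/2) = 1/(941 + 113/2) = 1/(1995/2) = 2/1995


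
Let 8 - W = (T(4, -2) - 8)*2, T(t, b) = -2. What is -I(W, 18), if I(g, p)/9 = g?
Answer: -252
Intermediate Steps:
W = 28 (W = 8 - (-2 - 8)*2 = 8 - (-10)*2 = 8 - 1*(-20) = 8 + 20 = 28)
I(g, p) = 9*g
-I(W, 18) = -9*28 = -1*252 = -252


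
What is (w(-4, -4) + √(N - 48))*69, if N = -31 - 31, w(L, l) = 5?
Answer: 345 + 69*I*√110 ≈ 345.0 + 723.68*I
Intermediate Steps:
N = -62
(w(-4, -4) + √(N - 48))*69 = (5 + √(-62 - 48))*69 = (5 + √(-110))*69 = (5 + I*√110)*69 = 345 + 69*I*√110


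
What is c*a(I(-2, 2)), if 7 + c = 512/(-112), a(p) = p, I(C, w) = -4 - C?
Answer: 162/7 ≈ 23.143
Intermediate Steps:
c = -81/7 (c = -7 + 512/(-112) = -7 + 512*(-1/112) = -7 - 32/7 = -81/7 ≈ -11.571)
c*a(I(-2, 2)) = -81*(-4 - 1*(-2))/7 = -81*(-4 + 2)/7 = -81/7*(-2) = 162/7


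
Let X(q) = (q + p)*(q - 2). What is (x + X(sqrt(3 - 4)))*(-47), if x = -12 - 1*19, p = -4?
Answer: 1128 + 282*I ≈ 1128.0 + 282.0*I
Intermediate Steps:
x = -31 (x = -12 - 19 = -31)
X(q) = (-4 + q)*(-2 + q) (X(q) = (q - 4)*(q - 2) = (-4 + q)*(-2 + q))
(x + X(sqrt(3 - 4)))*(-47) = (-31 + (8 + (sqrt(3 - 4))**2 - 6*sqrt(3 - 4)))*(-47) = (-31 + (8 + (sqrt(-1))**2 - 6*I))*(-47) = (-31 + (8 + I**2 - 6*I))*(-47) = (-31 + (8 - 1 - 6*I))*(-47) = (-31 + (7 - 6*I))*(-47) = (-24 - 6*I)*(-47) = 1128 + 282*I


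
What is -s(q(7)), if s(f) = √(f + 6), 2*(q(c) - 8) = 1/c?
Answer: -√2758/14 ≈ -3.7512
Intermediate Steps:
q(c) = 8 + 1/(2*c) (q(c) = 8 + (1/c)/2 = 8 + 1/(2*c))
s(f) = √(6 + f)
-s(q(7)) = -√(6 + (8 + (½)/7)) = -√(6 + (8 + (½)*(⅐))) = -√(6 + (8 + 1/14)) = -√(6 + 113/14) = -√(197/14) = -√2758/14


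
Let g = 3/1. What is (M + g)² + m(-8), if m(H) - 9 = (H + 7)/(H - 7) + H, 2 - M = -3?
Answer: 976/15 ≈ 65.067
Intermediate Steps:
M = 5 (M = 2 - 1*(-3) = 2 + 3 = 5)
g = 3 (g = 3*1 = 3)
m(H) = 9 + H + (7 + H)/(-7 + H) (m(H) = 9 + ((H + 7)/(H - 7) + H) = 9 + ((7 + H)/(-7 + H) + H) = 9 + (H + (7 + H)/(-7 + H)) = 9 + H + (7 + H)/(-7 + H))
(M + g)² + m(-8) = (5 + 3)² + (-56 + (-8)² + 3*(-8))/(-7 - 8) = 8² + (-56 + 64 - 24)/(-15) = 64 - 1/15*(-16) = 64 + 16/15 = 976/15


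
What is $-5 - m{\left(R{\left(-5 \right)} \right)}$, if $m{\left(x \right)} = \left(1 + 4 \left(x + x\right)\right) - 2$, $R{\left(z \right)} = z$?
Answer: $36$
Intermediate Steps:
$m{\left(x \right)} = -1 + 8 x$ ($m{\left(x \right)} = \left(1 + 4 \cdot 2 x\right) - 2 = \left(1 + 8 x\right) - 2 = -1 + 8 x$)
$-5 - m{\left(R{\left(-5 \right)} \right)} = -5 - \left(-1 + 8 \left(-5\right)\right) = -5 - \left(-1 - 40\right) = -5 - -41 = -5 + 41 = 36$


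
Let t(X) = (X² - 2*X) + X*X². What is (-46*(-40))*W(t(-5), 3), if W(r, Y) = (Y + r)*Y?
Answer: -480240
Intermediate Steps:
t(X) = X² + X³ - 2*X (t(X) = (X² - 2*X) + X³ = X² + X³ - 2*X)
W(r, Y) = Y*(Y + r)
(-46*(-40))*W(t(-5), 3) = (-46*(-40))*(3*(3 - 5*(-2 - 5 + (-5)²))) = 1840*(3*(3 - 5*(-2 - 5 + 25))) = 1840*(3*(3 - 5*18)) = 1840*(3*(3 - 90)) = 1840*(3*(-87)) = 1840*(-261) = -480240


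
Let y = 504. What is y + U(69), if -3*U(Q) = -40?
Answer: 1552/3 ≈ 517.33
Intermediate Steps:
U(Q) = 40/3 (U(Q) = -⅓*(-40) = 40/3)
y + U(69) = 504 + 40/3 = 1552/3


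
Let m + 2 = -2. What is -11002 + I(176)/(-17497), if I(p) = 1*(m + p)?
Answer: -192502166/17497 ≈ -11002.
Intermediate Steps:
m = -4 (m = -2 - 2 = -4)
I(p) = -4 + p (I(p) = 1*(-4 + p) = -4 + p)
-11002 + I(176)/(-17497) = -11002 + (-4 + 176)/(-17497) = -11002 + 172*(-1/17497) = -11002 - 172/17497 = -192502166/17497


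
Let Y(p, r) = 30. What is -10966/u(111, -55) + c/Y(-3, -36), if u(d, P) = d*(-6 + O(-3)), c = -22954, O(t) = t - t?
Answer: -1246532/1665 ≈ -748.67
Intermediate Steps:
O(t) = 0
u(d, P) = -6*d (u(d, P) = d*(-6 + 0) = d*(-6) = -6*d)
-10966/u(111, -55) + c/Y(-3, -36) = -10966/((-6*111)) - 22954/30 = -10966/(-666) - 22954*1/30 = -10966*(-1/666) - 11477/15 = 5483/333 - 11477/15 = -1246532/1665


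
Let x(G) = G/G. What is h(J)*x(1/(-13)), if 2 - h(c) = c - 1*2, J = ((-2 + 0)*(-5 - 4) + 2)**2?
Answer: -396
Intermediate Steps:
x(G) = 1
J = 400 (J = (-2*(-9) + 2)**2 = (18 + 2)**2 = 20**2 = 400)
h(c) = 4 - c (h(c) = 2 - (c - 1*2) = 2 - (c - 2) = 2 - (-2 + c) = 2 + (2 - c) = 4 - c)
h(J)*x(1/(-13)) = (4 - 1*400)*1 = (4 - 400)*1 = -396*1 = -396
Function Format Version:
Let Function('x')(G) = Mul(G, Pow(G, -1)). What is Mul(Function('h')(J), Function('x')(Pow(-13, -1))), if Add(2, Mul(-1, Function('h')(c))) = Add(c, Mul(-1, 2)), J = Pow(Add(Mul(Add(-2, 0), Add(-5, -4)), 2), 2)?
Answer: -396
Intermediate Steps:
Function('x')(G) = 1
J = 400 (J = Pow(Add(Mul(-2, -9), 2), 2) = Pow(Add(18, 2), 2) = Pow(20, 2) = 400)
Function('h')(c) = Add(4, Mul(-1, c)) (Function('h')(c) = Add(2, Mul(-1, Add(c, Mul(-1, 2)))) = Add(2, Mul(-1, Add(c, -2))) = Add(2, Mul(-1, Add(-2, c))) = Add(2, Add(2, Mul(-1, c))) = Add(4, Mul(-1, c)))
Mul(Function('h')(J), Function('x')(Pow(-13, -1))) = Mul(Add(4, Mul(-1, 400)), 1) = Mul(Add(4, -400), 1) = Mul(-396, 1) = -396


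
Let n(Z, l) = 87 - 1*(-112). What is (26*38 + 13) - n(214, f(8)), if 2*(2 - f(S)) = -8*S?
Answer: 802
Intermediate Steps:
f(S) = 2 + 4*S (f(S) = 2 - (-4)*S = 2 + 4*S)
n(Z, l) = 199 (n(Z, l) = 87 + 112 = 199)
(26*38 + 13) - n(214, f(8)) = (26*38 + 13) - 1*199 = (988 + 13) - 199 = 1001 - 199 = 802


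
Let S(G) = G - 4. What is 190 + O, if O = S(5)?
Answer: 191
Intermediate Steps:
S(G) = -4 + G
O = 1 (O = -4 + 5 = 1)
190 + O = 190 + 1 = 191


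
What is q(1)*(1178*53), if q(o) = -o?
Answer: -62434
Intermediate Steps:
q(1)*(1178*53) = (-1*1)*(1178*53) = -1*62434 = -62434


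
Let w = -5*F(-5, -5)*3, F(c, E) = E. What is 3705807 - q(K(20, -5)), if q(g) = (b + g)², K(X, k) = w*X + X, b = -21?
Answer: 1458806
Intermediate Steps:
w = 75 (w = -5*(-5)*3 = 25*3 = 75)
K(X, k) = 76*X (K(X, k) = 75*X + X = 76*X)
q(g) = (-21 + g)²
3705807 - q(K(20, -5)) = 3705807 - (-21 + 76*20)² = 3705807 - (-21 + 1520)² = 3705807 - 1*1499² = 3705807 - 1*2247001 = 3705807 - 2247001 = 1458806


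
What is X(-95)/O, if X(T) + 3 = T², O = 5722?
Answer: 4511/2861 ≈ 1.5767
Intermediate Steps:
X(T) = -3 + T²
X(-95)/O = (-3 + (-95)²)/5722 = (-3 + 9025)*(1/5722) = 9022*(1/5722) = 4511/2861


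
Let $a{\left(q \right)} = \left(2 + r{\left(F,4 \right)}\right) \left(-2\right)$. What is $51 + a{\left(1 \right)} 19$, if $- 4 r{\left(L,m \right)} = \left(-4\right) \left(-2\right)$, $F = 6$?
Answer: $51$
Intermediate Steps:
$r{\left(L,m \right)} = -2$ ($r{\left(L,m \right)} = - \frac{\left(-4\right) \left(-2\right)}{4} = \left(- \frac{1}{4}\right) 8 = -2$)
$a{\left(q \right)} = 0$ ($a{\left(q \right)} = \left(2 - 2\right) \left(-2\right) = 0 \left(-2\right) = 0$)
$51 + a{\left(1 \right)} 19 = 51 + 0 \cdot 19 = 51 + 0 = 51$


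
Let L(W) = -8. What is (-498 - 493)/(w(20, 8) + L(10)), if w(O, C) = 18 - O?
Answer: 991/10 ≈ 99.100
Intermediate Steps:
(-498 - 493)/(w(20, 8) + L(10)) = (-498 - 493)/((18 - 1*20) - 8) = -991/((18 - 20) - 8) = -991/(-2 - 8) = -991/(-10) = -991*(-1/10) = 991/10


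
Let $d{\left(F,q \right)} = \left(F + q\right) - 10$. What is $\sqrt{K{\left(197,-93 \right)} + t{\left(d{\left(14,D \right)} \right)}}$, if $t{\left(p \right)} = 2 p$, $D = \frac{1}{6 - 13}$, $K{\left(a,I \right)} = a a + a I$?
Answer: $\frac{\sqrt{1004290}}{7} \approx 143.16$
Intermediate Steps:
$K{\left(a,I \right)} = a^{2} + I a$
$D = - \frac{1}{7}$ ($D = \frac{1}{-7} = - \frac{1}{7} \approx -0.14286$)
$d{\left(F,q \right)} = -10 + F + q$
$\sqrt{K{\left(197,-93 \right)} + t{\left(d{\left(14,D \right)} \right)}} = \sqrt{197 \left(-93 + 197\right) + 2 \left(-10 + 14 - \frac{1}{7}\right)} = \sqrt{197 \cdot 104 + 2 \cdot \frac{27}{7}} = \sqrt{20488 + \frac{54}{7}} = \sqrt{\frac{143470}{7}} = \frac{\sqrt{1004290}}{7}$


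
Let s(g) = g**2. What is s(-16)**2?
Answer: 65536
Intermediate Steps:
s(-16)**2 = ((-16)**2)**2 = 256**2 = 65536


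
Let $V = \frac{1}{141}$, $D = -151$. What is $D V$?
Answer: $- \frac{151}{141} \approx -1.0709$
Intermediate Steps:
$V = \frac{1}{141} \approx 0.0070922$
$D V = \left(-151\right) \frac{1}{141} = - \frac{151}{141}$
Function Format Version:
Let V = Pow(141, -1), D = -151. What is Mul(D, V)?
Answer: Rational(-151, 141) ≈ -1.0709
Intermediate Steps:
V = Rational(1, 141) ≈ 0.0070922
Mul(D, V) = Mul(-151, Rational(1, 141)) = Rational(-151, 141)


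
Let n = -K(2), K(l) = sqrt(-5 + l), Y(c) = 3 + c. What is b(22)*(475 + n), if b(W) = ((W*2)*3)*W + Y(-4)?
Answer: 1378925 - 2903*I*sqrt(3) ≈ 1.3789e+6 - 5028.1*I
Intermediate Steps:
b(W) = -1 + 6*W**2 (b(W) = ((W*2)*3)*W + (3 - 4) = ((2*W)*3)*W - 1 = (6*W)*W - 1 = 6*W**2 - 1 = -1 + 6*W**2)
n = -I*sqrt(3) (n = -sqrt(-5 + 2) = -sqrt(-3) = -I*sqrt(3) ≈ -1.732*I)
b(22)*(475 + n) = (-1 + 6*22**2)*(475 - I*sqrt(3)) = (-1 + 6*484)*(475 - I*sqrt(3)) = (-1 + 2904)*(475 - I*sqrt(3)) = 2903*(475 - I*sqrt(3)) = 1378925 - 2903*I*sqrt(3)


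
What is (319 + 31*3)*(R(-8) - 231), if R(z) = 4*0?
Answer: -95172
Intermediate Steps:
R(z) = 0
(319 + 31*3)*(R(-8) - 231) = (319 + 31*3)*(0 - 231) = (319 + 93)*(-231) = 412*(-231) = -95172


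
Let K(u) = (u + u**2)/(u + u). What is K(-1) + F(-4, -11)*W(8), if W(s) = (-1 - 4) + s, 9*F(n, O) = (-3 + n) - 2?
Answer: -3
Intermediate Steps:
K(u) = (u + u**2)/(2*u) (K(u) = (u + u**2)/((2*u)) = (u + u**2)*(1/(2*u)) = (u + u**2)/(2*u))
F(n, O) = -5/9 + n/9 (F(n, O) = ((-3 + n) - 2)/9 = (-5 + n)/9 = -5/9 + n/9)
W(s) = -5 + s
K(-1) + F(-4, -11)*W(8) = (1/2 + (1/2)*(-1)) + (-5/9 + (1/9)*(-4))*(-5 + 8) = (1/2 - 1/2) + (-5/9 - 4/9)*3 = 0 - 1*3 = 0 - 3 = -3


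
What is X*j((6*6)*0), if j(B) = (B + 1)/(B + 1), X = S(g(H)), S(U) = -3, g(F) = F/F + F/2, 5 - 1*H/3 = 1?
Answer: -3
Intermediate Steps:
H = 12 (H = 15 - 3*1 = 15 - 3 = 12)
g(F) = 1 + F/2 (g(F) = 1 + F*(1/2) = 1 + F/2)
X = -3
j(B) = 1 (j(B) = (1 + B)/(1 + B) = 1)
X*j((6*6)*0) = -3*1 = -3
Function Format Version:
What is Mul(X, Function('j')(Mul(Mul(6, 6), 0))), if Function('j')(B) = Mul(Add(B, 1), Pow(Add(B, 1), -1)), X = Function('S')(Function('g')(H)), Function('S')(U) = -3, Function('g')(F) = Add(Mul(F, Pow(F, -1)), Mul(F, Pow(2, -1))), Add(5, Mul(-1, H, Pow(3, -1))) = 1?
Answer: -3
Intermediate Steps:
H = 12 (H = Add(15, Mul(-3, 1)) = Add(15, -3) = 12)
Function('g')(F) = Add(1, Mul(Rational(1, 2), F)) (Function('g')(F) = Add(1, Mul(F, Rational(1, 2))) = Add(1, Mul(Rational(1, 2), F)))
X = -3
Function('j')(B) = 1 (Function('j')(B) = Mul(Add(1, B), Pow(Add(1, B), -1)) = 1)
Mul(X, Function('j')(Mul(Mul(6, 6), 0))) = Mul(-3, 1) = -3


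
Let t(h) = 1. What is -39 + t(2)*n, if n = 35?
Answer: -4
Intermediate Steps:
-39 + t(2)*n = -39 + 1*35 = -39 + 35 = -4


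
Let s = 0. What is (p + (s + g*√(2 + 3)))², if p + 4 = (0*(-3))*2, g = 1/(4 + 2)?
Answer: (24 - √5)²/36 ≈ 13.157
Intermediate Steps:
g = ⅙ (g = 1/6 = ⅙ ≈ 0.16667)
p = -4 (p = -4 + (0*(-3))*2 = -4 + 0*2 = -4 + 0 = -4)
(p + (s + g*√(2 + 3)))² = (-4 + (0 + √(2 + 3)/6))² = (-4 + (0 + √5/6))² = (-4 + √5/6)²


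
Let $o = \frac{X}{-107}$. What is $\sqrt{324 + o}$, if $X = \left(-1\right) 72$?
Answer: $\frac{6 \sqrt{103255}}{107} \approx 18.019$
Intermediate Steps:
$X = -72$
$o = \frac{72}{107}$ ($o = - \frac{72}{-107} = \left(-72\right) \left(- \frac{1}{107}\right) = \frac{72}{107} \approx 0.6729$)
$\sqrt{324 + o} = \sqrt{324 + \frac{72}{107}} = \sqrt{\frac{34740}{107}} = \frac{6 \sqrt{103255}}{107}$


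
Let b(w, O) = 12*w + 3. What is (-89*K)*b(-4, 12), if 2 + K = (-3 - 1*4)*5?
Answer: -148185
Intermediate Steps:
b(w, O) = 3 + 12*w
K = -37 (K = -2 + (-3 - 1*4)*5 = -2 + (-3 - 4)*5 = -2 - 7*5 = -2 - 35 = -37)
(-89*K)*b(-4, 12) = (-89*(-37))*(3 + 12*(-4)) = 3293*(3 - 48) = 3293*(-45) = -148185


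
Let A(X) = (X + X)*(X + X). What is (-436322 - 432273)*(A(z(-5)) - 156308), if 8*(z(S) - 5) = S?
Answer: 2171229527285/16 ≈ 1.3570e+11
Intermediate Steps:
z(S) = 5 + S/8
A(X) = 4*X**2 (A(X) = (2*X)*(2*X) = 4*X**2)
(-436322 - 432273)*(A(z(-5)) - 156308) = (-436322 - 432273)*(4*(5 + (1/8)*(-5))**2 - 156308) = -868595*(4*(5 - 5/8)**2 - 156308) = -868595*(4*(35/8)**2 - 156308) = -868595*(4*(1225/64) - 156308) = -868595*(1225/16 - 156308) = -868595*(-2499703/16) = 2171229527285/16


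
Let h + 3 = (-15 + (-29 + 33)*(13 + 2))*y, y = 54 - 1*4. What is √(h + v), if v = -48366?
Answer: I*√46119 ≈ 214.75*I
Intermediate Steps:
y = 50 (y = 54 - 4 = 50)
h = 2247 (h = -3 + (-15 + (-29 + 33)*(13 + 2))*50 = -3 + (-15 + 4*15)*50 = -3 + (-15 + 60)*50 = -3 + 45*50 = -3 + 2250 = 2247)
√(h + v) = √(2247 - 48366) = √(-46119) = I*√46119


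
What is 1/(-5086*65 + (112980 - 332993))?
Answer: -1/550603 ≈ -1.8162e-6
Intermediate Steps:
1/(-5086*65 + (112980 - 332993)) = 1/(-1*330590 - 220013) = 1/(-330590 - 220013) = 1/(-550603) = -1/550603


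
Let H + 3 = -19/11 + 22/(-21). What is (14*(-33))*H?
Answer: 2668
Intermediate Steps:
H = -1334/231 (H = -3 + (-19/11 + 22/(-21)) = -3 + (-19*1/11 + 22*(-1/21)) = -3 + (-19/11 - 22/21) = -3 - 641/231 = -1334/231 ≈ -5.7749)
(14*(-33))*H = (14*(-33))*(-1334/231) = -462*(-1334/231) = 2668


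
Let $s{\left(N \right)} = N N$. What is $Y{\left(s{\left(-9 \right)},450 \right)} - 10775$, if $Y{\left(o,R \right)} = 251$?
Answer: $-10524$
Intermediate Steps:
$s{\left(N \right)} = N^{2}$
$Y{\left(s{\left(-9 \right)},450 \right)} - 10775 = 251 - 10775 = -10524$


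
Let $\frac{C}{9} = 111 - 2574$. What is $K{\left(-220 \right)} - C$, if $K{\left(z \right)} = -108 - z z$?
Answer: $-26341$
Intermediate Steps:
$K{\left(z \right)} = -108 - z^{2}$
$C = -22167$ ($C = 9 \left(111 - 2574\right) = 9 \left(-2463\right) = -22167$)
$K{\left(-220 \right)} - C = \left(-108 - \left(-220\right)^{2}\right) - -22167 = \left(-108 - 48400\right) + 22167 = -48508 + 22167 = -26341$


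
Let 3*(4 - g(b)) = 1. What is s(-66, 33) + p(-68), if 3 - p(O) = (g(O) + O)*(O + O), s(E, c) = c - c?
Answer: -26239/3 ≈ -8746.3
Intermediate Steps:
g(b) = 11/3 (g(b) = 4 - ⅓*1 = 4 - ⅓ = 11/3)
s(E, c) = 0
p(O) = 3 - 2*O*(11/3 + O) (p(O) = 3 - (11/3 + O)*(O + O) = 3 - (11/3 + O)*2*O = 3 - 2*O*(11/3 + O))
s(-66, 33) + p(-68) = 0 + (3 - 2*(-68)² - 22/3*(-68)) = 0 + (3 - 2*4624 + 1496/3) = 0 + (3 - 9248 + 1496/3) = 0 - 26239/3 = -26239/3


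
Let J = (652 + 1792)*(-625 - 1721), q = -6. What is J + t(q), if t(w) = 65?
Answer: -5733559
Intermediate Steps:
J = -5733624 (J = 2444*(-2346) = -5733624)
J + t(q) = -5733624 + 65 = -5733559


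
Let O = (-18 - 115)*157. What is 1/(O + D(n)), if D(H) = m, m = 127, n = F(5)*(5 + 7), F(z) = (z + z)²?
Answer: -1/20754 ≈ -4.8183e-5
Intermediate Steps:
F(z) = 4*z² (F(z) = (2*z)² = 4*z²)
O = -20881 (O = -133*157 = -20881)
n = 1200 (n = (4*5²)*(5 + 7) = (4*25)*12 = 100*12 = 1200)
D(H) = 127
1/(O + D(n)) = 1/(-20881 + 127) = 1/(-20754) = -1/20754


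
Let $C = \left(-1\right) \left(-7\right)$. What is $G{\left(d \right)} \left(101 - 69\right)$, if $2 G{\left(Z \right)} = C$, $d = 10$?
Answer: $112$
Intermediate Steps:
$C = 7$
$G{\left(Z \right)} = \frac{7}{2}$ ($G{\left(Z \right)} = \frac{1}{2} \cdot 7 = \frac{7}{2}$)
$G{\left(d \right)} \left(101 - 69\right) = \frac{7 \left(101 - 69\right)}{2} = \frac{7}{2} \cdot 32 = 112$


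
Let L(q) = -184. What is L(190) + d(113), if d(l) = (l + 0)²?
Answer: 12585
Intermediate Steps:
d(l) = l²
L(190) + d(113) = -184 + 113² = -184 + 12769 = 12585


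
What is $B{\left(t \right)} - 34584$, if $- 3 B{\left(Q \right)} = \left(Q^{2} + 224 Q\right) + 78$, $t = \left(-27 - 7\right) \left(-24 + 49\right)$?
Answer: $- \frac{635930}{3} \approx -2.1198 \cdot 10^{5}$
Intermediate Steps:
$t = -850$ ($t = \left(-34\right) 25 = -850$)
$B{\left(Q \right)} = -26 - \frac{224 Q}{3} - \frac{Q^{2}}{3}$ ($B{\left(Q \right)} = - \frac{\left(Q^{2} + 224 Q\right) + 78}{3} = - \frac{78 + Q^{2} + 224 Q}{3} = -26 - \frac{224 Q}{3} - \frac{Q^{2}}{3}$)
$B{\left(t \right)} - 34584 = \left(-26 - - \frac{190400}{3} - \frac{\left(-850\right)^{2}}{3}\right) - 34584 = \left(-26 + \frac{190400}{3} - \frac{722500}{3}\right) - 34584 = - \frac{532178}{3} - 34584 = - \frac{635930}{3}$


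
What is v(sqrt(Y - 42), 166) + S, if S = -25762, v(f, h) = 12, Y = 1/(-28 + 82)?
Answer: -25750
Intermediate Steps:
Y = 1/54 ≈ 0.018519
v(sqrt(Y - 42), 166) + S = 12 - 25762 = -25750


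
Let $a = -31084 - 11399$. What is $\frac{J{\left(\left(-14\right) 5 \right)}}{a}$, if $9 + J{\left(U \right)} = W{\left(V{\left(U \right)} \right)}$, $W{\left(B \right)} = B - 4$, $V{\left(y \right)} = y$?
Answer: $\frac{83}{42483} \approx 0.0019537$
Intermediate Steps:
$W{\left(B \right)} = -4 + B$ ($W{\left(B \right)} = B - 4 = -4 + B$)
$J{\left(U \right)} = -13 + U$ ($J{\left(U \right)} = -9 + \left(-4 + U\right) = -13 + U$)
$a = -42483$ ($a = -31084 - 11399 = -42483$)
$\frac{J{\left(\left(-14\right) 5 \right)}}{a} = \frac{-13 - 70}{-42483} = \left(-13 - 70\right) \left(- \frac{1}{42483}\right) = \left(-83\right) \left(- \frac{1}{42483}\right) = \frac{83}{42483}$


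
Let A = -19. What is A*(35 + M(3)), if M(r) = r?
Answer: -722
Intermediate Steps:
A*(35 + M(3)) = -19*(35 + 3) = -19*38 = -722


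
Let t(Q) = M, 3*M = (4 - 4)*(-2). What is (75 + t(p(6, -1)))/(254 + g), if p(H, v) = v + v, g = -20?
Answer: 25/78 ≈ 0.32051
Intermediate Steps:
p(H, v) = 2*v
M = 0 (M = ((4 - 4)*(-2))/3 = (0*(-2))/3 = (⅓)*0 = 0)
t(Q) = 0
(75 + t(p(6, -1)))/(254 + g) = (75 + 0)/(254 - 20) = 75/234 = 75*(1/234) = 25/78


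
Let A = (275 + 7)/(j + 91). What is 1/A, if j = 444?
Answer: 535/282 ≈ 1.8972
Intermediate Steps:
A = 282/535 (A = (275 + 7)/(444 + 91) = 282/535 ≈ 0.52710)
1/A = 1/(282/535) = 535/282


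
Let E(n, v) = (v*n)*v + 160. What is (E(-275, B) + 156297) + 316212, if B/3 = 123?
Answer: -36971606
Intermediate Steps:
B = 369 (B = 3*123 = 369)
E(n, v) = 160 + n*v**2 (E(n, v) = (n*v)*v + 160 = n*v**2 + 160 = 160 + n*v**2)
(E(-275, B) + 156297) + 316212 = ((160 - 275*369**2) + 156297) + 316212 = ((160 - 275*136161) + 156297) + 316212 = ((160 - 37444275) + 156297) + 316212 = (-37444115 + 156297) + 316212 = -37287818 + 316212 = -36971606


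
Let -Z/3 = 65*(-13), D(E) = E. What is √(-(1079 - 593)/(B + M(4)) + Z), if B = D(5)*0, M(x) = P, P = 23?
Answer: √1329837/23 ≈ 50.138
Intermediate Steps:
M(x) = 23
B = 0 (B = 5*0 = 0)
Z = 2535 (Z = -195*(-13) = -3*(-845) = 2535)
√(-(1079 - 593)/(B + M(4)) + Z) = √(-(1079 - 593)/(0 + 23) + 2535) = √(-486/23 + 2535) = √(57819/23) = √1329837/23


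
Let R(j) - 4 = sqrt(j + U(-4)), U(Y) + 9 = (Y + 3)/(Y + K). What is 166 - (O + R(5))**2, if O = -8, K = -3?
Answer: 1077/7 + 24*I*sqrt(21)/7 ≈ 153.86 + 15.712*I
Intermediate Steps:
U(Y) = -9 + (3 + Y)/(-3 + Y) (U(Y) = -9 + (Y + 3)/(Y - 3) = -9 + (3 + Y)/(-3 + Y))
R(j) = 4 + sqrt(-62/7 + j) (R(j) = 4 + sqrt(j + 2*(15 - 4*(-4))/(-3 - 4)) = 4 + sqrt(j + 2*(15 + 16)/(-7)) = 4 + sqrt(j + 2*(-1/7)*31) = 4 + sqrt(j - 62/7) = 4 + sqrt(-62/7 + j))
166 - (O + R(5))**2 = 166 - (-8 + (4 + sqrt(-434 + 49*5)/7))**2 = 166 - (-8 + (4 + sqrt(-434 + 245)/7))**2 = 166 - (-8 + (4 + sqrt(-189)/7))**2 = 166 - (-8 + (4 + (3*I*sqrt(21))/7))**2 = 166 - (-8 + (4 + 3*I*sqrt(21)/7))**2 = 166 - (-4 + 3*I*sqrt(21)/7)**2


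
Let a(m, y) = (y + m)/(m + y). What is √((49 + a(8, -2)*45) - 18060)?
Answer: I*√17966 ≈ 134.04*I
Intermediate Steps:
a(m, y) = 1 (a(m, y) = (m + y)/(m + y) = 1)
√((49 + a(8, -2)*45) - 18060) = √((49 + 1*45) - 18060) = √((49 + 45) - 18060) = √(94 - 18060) = √(-17966) = I*√17966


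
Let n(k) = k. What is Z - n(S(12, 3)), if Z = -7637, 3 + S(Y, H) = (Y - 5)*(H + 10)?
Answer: -7725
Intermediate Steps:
S(Y, H) = -3 + (-5 + Y)*(10 + H) (S(Y, H) = -3 + (Y - 5)*(H + 10) = -3 + (-5 + Y)*(10 + H))
Z - n(S(12, 3)) = -7637 - (-53 - 5*3 + 10*12 + 3*12) = -7637 - (-53 - 15 + 120 + 36) = -7637 - 1*88 = -7637 - 88 = -7725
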